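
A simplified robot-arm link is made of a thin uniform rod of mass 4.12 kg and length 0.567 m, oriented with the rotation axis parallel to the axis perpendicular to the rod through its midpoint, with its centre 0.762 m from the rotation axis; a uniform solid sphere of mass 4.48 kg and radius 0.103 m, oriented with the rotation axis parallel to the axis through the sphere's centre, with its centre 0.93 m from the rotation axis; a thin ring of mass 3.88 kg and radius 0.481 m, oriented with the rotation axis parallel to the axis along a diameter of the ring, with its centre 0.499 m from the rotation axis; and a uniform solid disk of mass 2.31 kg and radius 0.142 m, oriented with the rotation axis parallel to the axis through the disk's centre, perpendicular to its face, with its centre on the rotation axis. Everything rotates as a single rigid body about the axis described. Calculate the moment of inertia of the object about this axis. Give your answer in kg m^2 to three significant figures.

7.83

Thin rod: I_cm = (1/12)ML² = (1/12)(4.12)(0.567)² = 0.11038 kg m^2; centre at d = 0.762 m, so the parallel axis theorem gives I = 0.11038 + (4.12)(0.762)² = 2.5026 kg m^2.
Solid sphere: I_cm = (2/5)MR² = (2/5)(4.48)(0.103)² = 0.019011 kg m^2; centre at d = 0.93 m, so the parallel axis theorem gives I = 0.019011 + (4.48)(0.93)² = 3.8938 kg m^2.
Thin ring: I_cm = (1/2)MR² = (1/2)(3.88)(0.481)² = 0.44884 kg m^2; centre at d = 0.499 m, so the parallel axis theorem gives I = 0.44884 + (3.88)(0.499)² = 1.415 kg m^2.
Solid disk: I_cm = (1/2)MR² = (1/2)(2.31)(0.142)² = 0.023289 kg m^2; axis through the centre, so I = 0.023289 kg m^2.
Total I = 2.5026 + 3.8938 + 1.415 + 0.023289 = 7.8346 kg m^2.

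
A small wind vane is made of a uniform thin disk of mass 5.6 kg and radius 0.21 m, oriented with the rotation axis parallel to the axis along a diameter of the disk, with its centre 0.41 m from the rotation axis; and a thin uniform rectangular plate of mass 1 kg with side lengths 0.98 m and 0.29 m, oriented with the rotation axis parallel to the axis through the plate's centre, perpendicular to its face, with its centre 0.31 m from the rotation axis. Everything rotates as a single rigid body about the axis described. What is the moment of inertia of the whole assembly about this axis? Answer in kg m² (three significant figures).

1.19

Thin disk: I_cm = (1/4)MR² = (1/4)(5.6)(0.21)² = 0.06174 kg m²; centre at d = 0.41 m, so the parallel axis theorem gives I = 0.06174 + (5.6)(0.41)² = 1.0031 kg m².
Rectangular plate: I_cm = (1/12)M(a²+b²) = (1/12)(1)[(0.98)² + (0.29)²] = 0.087042 kg m²; centre at d = 0.31 m, so the parallel axis theorem gives I = 0.087042 + (1)(0.31)² = 0.18314 kg m².
Total I = 1.0031 + 0.18314 = 1.1862 kg m².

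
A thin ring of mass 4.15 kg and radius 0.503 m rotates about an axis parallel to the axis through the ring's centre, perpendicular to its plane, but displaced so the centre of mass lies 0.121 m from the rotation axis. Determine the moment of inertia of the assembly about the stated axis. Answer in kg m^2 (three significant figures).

I_cm = MR² = (4.15)(0.503)² = 1.05 kg m^2; centre at d = 0.121 m, so I = I_cm + Md² gives I = 1.05 + (4.15)(0.121)² = 1.1107 kg m^2.

1.11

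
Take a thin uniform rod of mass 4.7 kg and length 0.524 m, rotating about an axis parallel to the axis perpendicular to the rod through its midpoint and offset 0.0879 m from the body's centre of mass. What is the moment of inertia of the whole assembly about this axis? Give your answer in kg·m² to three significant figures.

I_cm = (1/12)ML² = (1/12)(4.7)(0.524)² = 0.10754 kg·m²; centre at d = 0.0879 m, so the parallel axis theorem gives I = 0.10754 + (4.7)(0.0879)² = 0.14386 kg·m².

0.144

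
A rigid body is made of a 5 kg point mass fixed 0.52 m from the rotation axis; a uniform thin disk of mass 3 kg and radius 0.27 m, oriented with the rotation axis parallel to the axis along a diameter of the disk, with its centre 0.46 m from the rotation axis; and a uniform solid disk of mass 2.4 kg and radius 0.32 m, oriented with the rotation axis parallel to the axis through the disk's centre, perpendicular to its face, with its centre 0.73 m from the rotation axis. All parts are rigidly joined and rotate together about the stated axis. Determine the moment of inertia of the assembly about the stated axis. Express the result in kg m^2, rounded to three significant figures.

Point mass: I_cm = 0; centre at d = 0.52 m, so I = I_cm + Md² gives I = 0 + (5)(0.52)² = 1.352 kg m^2.
Thin disk: I_cm = (1/4)MR² = (1/4)(3)(0.27)² = 0.054675 kg m^2; centre at d = 0.46 m, so I = I_cm + Md² gives I = 0.054675 + (3)(0.46)² = 0.68948 kg m^2.
Solid disk: I_cm = (1/2)MR² = (1/2)(2.4)(0.32)² = 0.12288 kg m^2; centre at d = 0.73 m, so I = I_cm + Md² gives I = 0.12288 + (2.4)(0.73)² = 1.4018 kg m^2.
Total I = 1.352 + 0.68948 + 1.4018 = 3.4433 kg m^2.

3.44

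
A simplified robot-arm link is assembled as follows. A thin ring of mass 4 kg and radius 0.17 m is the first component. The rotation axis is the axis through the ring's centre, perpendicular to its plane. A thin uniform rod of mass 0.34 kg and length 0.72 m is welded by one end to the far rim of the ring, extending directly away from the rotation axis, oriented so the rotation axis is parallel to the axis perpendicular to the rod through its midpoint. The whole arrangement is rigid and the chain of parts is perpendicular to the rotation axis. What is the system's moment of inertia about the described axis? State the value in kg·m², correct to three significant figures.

0.226

Thin ring: I_cm = MR² = (4)(0.17)² = 0.1156 kg·m²; axis through the centre, so I = 0.1156 kg·m².
Thin rod: I_cm = (1/12)ML² = (1/12)(0.34)(0.72)² = 0.014688 kg·m²; centre at d = 0.17 + 0.36 = 0.53 m, so I = I_cm + Md² gives I = 0.014688 + (0.34)(0.53)² = 0.11019 kg·m².
Total I = 0.1156 + 0.11019 = 0.22579 kg·m².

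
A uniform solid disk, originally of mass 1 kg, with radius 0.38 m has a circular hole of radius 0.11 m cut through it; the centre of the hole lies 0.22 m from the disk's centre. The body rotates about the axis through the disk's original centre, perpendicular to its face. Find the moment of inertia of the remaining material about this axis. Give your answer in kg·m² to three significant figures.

0.0676

Unpierced body about its centre: I₀ = (1/2)MR² = (1/2)(1)(0.38)² = 0.0722 kg·m².
The removed disk has mass m = M·(r/R)² = (1)(0.11/0.38)² = 0.083795 kg (same uniform areal density).
Its moment of inertia about the rotation axis (parallel-axis theorem): I_hole = (1/2)mr² + md² = (1/2)(0.083795)(0.11)² + (0.083795)(0.22)² = 0.0045626 kg·m².
Treating the hole as negative mass, I = I₀ − I_hole = 0.0722 − 0.0045626 = 0.067637 kg·m².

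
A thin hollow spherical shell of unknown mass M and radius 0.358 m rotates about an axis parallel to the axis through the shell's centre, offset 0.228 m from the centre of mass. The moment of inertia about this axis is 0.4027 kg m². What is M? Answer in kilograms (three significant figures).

I = I_cm + Md² = (2/3)MR² + Md² = M·[0.666667·(0.358)² + (0.228)²] = M·0.13743.
So M = 0.4027 / 0.13743 = 2.9303 kg.

2.93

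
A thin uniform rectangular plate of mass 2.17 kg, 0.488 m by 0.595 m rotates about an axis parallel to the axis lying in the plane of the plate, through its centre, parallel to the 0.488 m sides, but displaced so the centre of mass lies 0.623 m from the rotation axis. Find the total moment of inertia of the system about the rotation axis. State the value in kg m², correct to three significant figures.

0.906

I_cm = (1/12)Mb² = (1/12)(2.17)(0.595)² = 0.06402 kg m²; centre at d = 0.623 m, so the parallel axis theorem gives I = 0.06402 + (2.17)(0.623)² = 0.90626 kg m².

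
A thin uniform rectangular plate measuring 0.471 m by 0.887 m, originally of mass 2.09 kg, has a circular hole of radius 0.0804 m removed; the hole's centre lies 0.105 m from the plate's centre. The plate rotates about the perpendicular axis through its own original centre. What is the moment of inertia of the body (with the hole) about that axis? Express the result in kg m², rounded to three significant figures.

Unpierced body about its centre: I₀ = (1/12)M(a²+b²) = (1/12)(2.09)[(0.471)² + (0.887)²] = 0.17567 kg m².
The removed disk has mass m = M·πr²/(ab) = (2.09)·π(0.0804)²/(0.471·0.887) = 0.10159 kg (same uniform areal density).
Its moment of inertia about the rotation axis (parallel-axis theorem): I_hole = (1/2)mr² + md² = (1/2)(0.10159)(0.0804)² + (0.10159)(0.105)² = 0.0014484 kg m².
Treating the hole as negative mass, I = I₀ − I_hole = 0.17567 − 0.0014484 = 0.17422 kg m².

0.174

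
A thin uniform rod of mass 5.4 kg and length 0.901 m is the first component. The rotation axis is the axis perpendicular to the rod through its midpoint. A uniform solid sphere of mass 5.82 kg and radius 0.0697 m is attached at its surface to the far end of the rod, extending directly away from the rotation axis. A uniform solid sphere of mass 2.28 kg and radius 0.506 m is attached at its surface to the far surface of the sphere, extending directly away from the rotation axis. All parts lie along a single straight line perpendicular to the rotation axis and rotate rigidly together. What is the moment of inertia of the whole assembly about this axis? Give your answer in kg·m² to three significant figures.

4.92

Thin rod: I_cm = (1/12)ML² = (1/12)(5.4)(0.901)² = 0.36531 kg·m²; axis through the centre, so I = 0.36531 kg·m².
Solid sphere: I_cm = (2/5)MR² = (2/5)(5.82)(0.0697)² = 0.01131 kg·m²; centre at d = 0.4505 + 0.0697 = 0.5202 m, so the parallel axis theorem gives I = 0.01131 + (5.82)(0.5202)² = 1.5862 kg·m².
Solid sphere: I_cm = (2/5)MR² = (2/5)(2.28)(0.506)² = 0.2335 kg·m²; centre at d = 0.4505 + 0.0697 + 0.0697 + 0.506 = 1.0959 m, so the parallel axis theorem gives I = 0.2335 + (2.28)(1.0959)² = 2.9718 kg·m².
Total I = 0.36531 + 1.5862 + 2.9718 = 4.9233 kg·m².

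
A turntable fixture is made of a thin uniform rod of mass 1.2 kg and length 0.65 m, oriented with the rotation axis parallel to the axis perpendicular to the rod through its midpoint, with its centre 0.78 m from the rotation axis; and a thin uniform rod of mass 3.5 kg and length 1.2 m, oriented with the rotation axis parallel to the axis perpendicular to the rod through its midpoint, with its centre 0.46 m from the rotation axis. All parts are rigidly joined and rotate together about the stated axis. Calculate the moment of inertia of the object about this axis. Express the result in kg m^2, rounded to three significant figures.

1.93

Thin rod: I_cm = (1/12)ML² = (1/12)(1.2)(0.65)² = 0.04225 kg m^2; centre at d = 0.78 m, so I = I_cm + Md² gives I = 0.04225 + (1.2)(0.78)² = 0.77233 kg m^2.
Thin rod: I_cm = (1/12)ML² = (1/12)(3.5)(1.2)² = 0.42 kg m^2; centre at d = 0.46 m, so I = I_cm + Md² gives I = 0.42 + (3.5)(0.46)² = 1.1606 kg m^2.
Total I = 0.77233 + 1.1606 = 1.9329 kg m^2.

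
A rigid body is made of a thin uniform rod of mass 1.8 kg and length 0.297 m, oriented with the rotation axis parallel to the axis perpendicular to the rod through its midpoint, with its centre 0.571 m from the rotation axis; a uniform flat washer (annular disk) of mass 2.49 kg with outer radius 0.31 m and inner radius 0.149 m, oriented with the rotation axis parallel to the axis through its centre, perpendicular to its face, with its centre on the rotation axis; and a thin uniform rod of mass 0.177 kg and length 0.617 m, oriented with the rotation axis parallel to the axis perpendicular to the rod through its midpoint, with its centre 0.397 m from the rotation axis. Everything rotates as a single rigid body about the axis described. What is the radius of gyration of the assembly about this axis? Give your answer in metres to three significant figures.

Thin rod: I_cm = (1/12)ML² = (1/12)(1.8)(0.297)² = 0.013231 kg m²; centre at d = 0.571 m, so I = I_cm + Md² gives I = 0.013231 + (1.8)(0.571)² = 0.60011 kg m².
Annular disk: I_cm = (1/2)M(R²+r²) = (1/2)(2.49)[(0.31)² + (0.149)²] = 0.14728 kg m²; axis through the centre, so I = 0.14728 kg m².
Thin rod: I_cm = (1/12)ML² = (1/12)(0.177)(0.617)² = 0.0056152 kg m²; centre at d = 0.397 m, so I = I_cm + Md² gives I = 0.0056152 + (0.177)(0.397)² = 0.033512 kg m².
Total I = 0.7809 kg m²; total mass M = 4.467 kg.
k = √(I/M) = √(0.7809/4.467) = 0.41811 m.

0.418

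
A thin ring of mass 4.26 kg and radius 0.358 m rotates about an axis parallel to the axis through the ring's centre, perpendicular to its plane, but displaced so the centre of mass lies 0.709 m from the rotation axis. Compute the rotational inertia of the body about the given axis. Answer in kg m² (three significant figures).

2.69

I_cm = MR² = (4.26)(0.358)² = 0.54598 kg m²; centre at d = 0.709 m, so the parallel axis theorem gives I = 0.54598 + (4.26)(0.709)² = 2.6874 kg m².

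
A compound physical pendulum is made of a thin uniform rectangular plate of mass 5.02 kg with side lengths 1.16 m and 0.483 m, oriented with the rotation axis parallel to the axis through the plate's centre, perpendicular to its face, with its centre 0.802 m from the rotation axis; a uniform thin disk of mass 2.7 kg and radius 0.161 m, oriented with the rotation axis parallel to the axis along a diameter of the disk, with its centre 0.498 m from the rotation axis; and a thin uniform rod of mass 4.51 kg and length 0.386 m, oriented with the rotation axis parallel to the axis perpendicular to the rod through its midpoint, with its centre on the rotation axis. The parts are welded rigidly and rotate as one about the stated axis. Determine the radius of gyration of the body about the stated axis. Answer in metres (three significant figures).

0.615

Rectangular plate: I_cm = (1/12)M(a²+b²) = (1/12)(5.02)[(1.16)² + (0.483)²] = 0.6605 kg m²; centre at d = 0.802 m, so I = I_cm + Md² gives I = 0.6605 + (5.02)(0.802)² = 3.8894 kg m².
Thin disk: I_cm = (1/4)MR² = (1/4)(2.7)(0.161)² = 0.017497 kg m²; centre at d = 0.498 m, so I = I_cm + Md² gives I = 0.017497 + (2.7)(0.498)² = 0.68711 kg m².
Thin rod: I_cm = (1/12)ML² = (1/12)(4.51)(0.386)² = 0.055998 kg m²; axis through the centre, so I = 0.055998 kg m².
Total I = 4.6325 kg m²; total mass M = 12.23 kg.
k = √(I/M) = √(4.6325/12.23) = 0.61545 m.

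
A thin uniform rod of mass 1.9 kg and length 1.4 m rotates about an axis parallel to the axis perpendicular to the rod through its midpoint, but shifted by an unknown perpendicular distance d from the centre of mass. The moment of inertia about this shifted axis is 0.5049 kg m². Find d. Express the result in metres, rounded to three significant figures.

About the centre-of-mass axis, I_cm = (1/12)ML² = (1/12)(1.9)(1.4)² = 0.31033 kg m².
Parallel axis theorem: I = I_cm + Md², so Md² = 0.5049 − 0.31033 = 0.19457 kg m².
d = √(0.19457 / 1.9) = 0.32001 m.

0.320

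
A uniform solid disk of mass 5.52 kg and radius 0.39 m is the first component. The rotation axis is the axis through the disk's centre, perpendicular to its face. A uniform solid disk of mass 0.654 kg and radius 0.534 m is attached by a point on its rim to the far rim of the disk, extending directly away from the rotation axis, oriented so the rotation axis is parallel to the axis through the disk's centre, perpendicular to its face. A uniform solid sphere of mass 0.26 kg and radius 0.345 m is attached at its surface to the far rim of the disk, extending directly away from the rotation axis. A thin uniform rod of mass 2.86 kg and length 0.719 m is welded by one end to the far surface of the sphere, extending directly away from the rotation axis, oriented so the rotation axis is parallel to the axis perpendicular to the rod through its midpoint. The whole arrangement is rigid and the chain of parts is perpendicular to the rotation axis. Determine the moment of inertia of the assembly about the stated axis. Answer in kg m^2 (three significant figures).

Solid disk: I_cm = (1/2)MR² = (1/2)(5.52)(0.39)² = 0.4198 kg m^2; axis through the centre, so I = 0.4198 kg m^2.
Solid disk: I_cm = (1/2)MR² = (1/2)(0.654)(0.534)² = 0.093246 kg m^2; centre at d = 0.39 + 0.534 = 0.924 m, so the parallel axis theorem gives I = 0.093246 + (0.654)(0.924)² = 0.65162 kg m^2.
Solid sphere: I_cm = (2/5)MR² = (2/5)(0.26)(0.345)² = 0.012379 kg m^2; centre at d = 0.39 + 0.534 + 0.534 + 0.345 = 1.803 m, so the parallel axis theorem gives I = 0.012379 + (0.26)(1.803)² = 0.85759 kg m^2.
Thin rod: I_cm = (1/12)ML² = (1/12)(2.86)(0.719)² = 0.12321 kg m^2; centre at d = 0.39 + 0.534 + 0.534 + 0.345 + 0.345 + 0.3595 = 2.5075 m, so the parallel axis theorem gives I = 0.12321 + (2.86)(2.5075)² = 18.106 kg m^2.
Total I = 0.4198 + 0.65162 + 0.85759 + 18.106 = 20.035 kg m^2.

20.0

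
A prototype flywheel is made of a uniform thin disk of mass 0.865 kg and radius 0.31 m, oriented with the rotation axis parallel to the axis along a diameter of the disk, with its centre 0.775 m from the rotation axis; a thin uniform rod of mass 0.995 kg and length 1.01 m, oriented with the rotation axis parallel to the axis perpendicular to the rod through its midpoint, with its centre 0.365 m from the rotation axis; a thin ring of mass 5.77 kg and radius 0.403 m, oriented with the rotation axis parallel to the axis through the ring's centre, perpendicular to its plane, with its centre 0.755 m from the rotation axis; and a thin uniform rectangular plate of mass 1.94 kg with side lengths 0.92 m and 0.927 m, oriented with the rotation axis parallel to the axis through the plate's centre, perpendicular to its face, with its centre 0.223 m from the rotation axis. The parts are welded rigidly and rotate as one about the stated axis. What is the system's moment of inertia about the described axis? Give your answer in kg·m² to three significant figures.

Thin disk: I_cm = (1/4)MR² = (1/4)(0.865)(0.31)² = 0.020782 kg·m²; centre at d = 0.775 m, so the parallel axis theorem gives I = 0.020782 + (0.865)(0.775)² = 0.54032 kg·m².
Thin rod: I_cm = (1/12)ML² = (1/12)(0.995)(1.01)² = 0.084583 kg·m²; centre at d = 0.365 m, so the parallel axis theorem gives I = 0.084583 + (0.995)(0.365)² = 0.21714 kg·m².
Thin ring: I_cm = MR² = (5.77)(0.403)² = 0.9371 kg·m²; centre at d = 0.755 m, so the parallel axis theorem gives I = 0.9371 + (5.77)(0.755)² = 4.2261 kg·m².
Rectangular plate: I_cm = (1/12)M(a²+b²) = (1/12)(1.94)[(0.92)² + (0.927)²] = 0.27576 kg·m²; centre at d = 0.223 m, so the parallel axis theorem gives I = 0.27576 + (1.94)(0.223)² = 0.37223 kg·m².
Total I = 0.54032 + 0.21714 + 4.2261 + 0.37223 = 5.3558 kg·m².

5.36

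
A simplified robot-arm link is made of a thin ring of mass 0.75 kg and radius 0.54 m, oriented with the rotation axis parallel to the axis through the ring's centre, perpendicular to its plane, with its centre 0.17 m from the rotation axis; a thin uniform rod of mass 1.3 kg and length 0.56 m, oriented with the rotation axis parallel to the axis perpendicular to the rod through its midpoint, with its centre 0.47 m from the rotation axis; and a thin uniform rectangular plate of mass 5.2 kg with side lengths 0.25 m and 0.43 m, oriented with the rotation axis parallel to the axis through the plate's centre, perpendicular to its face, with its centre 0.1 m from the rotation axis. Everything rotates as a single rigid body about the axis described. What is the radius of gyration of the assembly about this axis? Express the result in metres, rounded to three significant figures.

Thin ring: I_cm = MR² = (0.75)(0.54)² = 0.2187 kg m²; centre at d = 0.17 m, so I = I_cm + Md² gives I = 0.2187 + (0.75)(0.17)² = 0.24038 kg m².
Thin rod: I_cm = (1/12)ML² = (1/12)(1.3)(0.56)² = 0.033973 kg m²; centre at d = 0.47 m, so I = I_cm + Md² gives I = 0.033973 + (1.3)(0.47)² = 0.32114 kg m².
Rectangular plate: I_cm = (1/12)M(a²+b²) = (1/12)(5.2)[(0.25)² + (0.43)²] = 0.10721 kg m²; centre at d = 0.1 m, so I = I_cm + Md² gives I = 0.10721 + (5.2)(0.1)² = 0.15921 kg m².
Total I = 0.72073 kg m²; total mass M = 7.25 kg.
k = √(I/M) = √(0.72073/7.25) = 0.31529 m.

0.315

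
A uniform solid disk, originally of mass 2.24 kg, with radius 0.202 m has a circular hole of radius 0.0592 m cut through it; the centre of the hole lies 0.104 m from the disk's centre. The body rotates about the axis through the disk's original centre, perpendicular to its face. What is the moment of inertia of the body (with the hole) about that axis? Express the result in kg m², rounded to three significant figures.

Unpierced body about its centre: I₀ = (1/2)MR² = (1/2)(2.24)(0.202)² = 0.0457 kg m².
The removed disk has mass m = M·(r/R)² = (2.24)(0.0592/0.202)² = 0.19239 kg (same uniform areal density).
Its moment of inertia about the rotation axis (parallel-axis theorem): I_hole = (1/2)mr² + md² = (1/2)(0.19239)(0.0592)² + (0.19239)(0.104)² = 0.0024181 kg m².
Treating the hole as negative mass, I = I₀ − I_hole = 0.0457 − 0.0024181 = 0.043282 kg m².

0.0433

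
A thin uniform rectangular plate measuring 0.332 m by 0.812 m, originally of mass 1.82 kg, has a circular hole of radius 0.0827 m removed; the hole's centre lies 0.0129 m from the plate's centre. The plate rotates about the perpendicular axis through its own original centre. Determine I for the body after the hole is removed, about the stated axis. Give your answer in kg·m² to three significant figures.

Unpierced body about its centre: I₀ = (1/12)M(a²+b²) = (1/12)(1.82)[(0.332)² + (0.812)²] = 0.11672 kg·m².
The removed disk has mass m = M·πr²/(ab) = (1.82)·π(0.0827)²/(0.332·0.812) = 0.14506 kg (same uniform areal density).
Its moment of inertia about the rotation axis (parallel-axis theorem): I_hole = (1/2)mr² + md² = (1/2)(0.14506)(0.0827)² + (0.14506)(0.0129)² = 0.00052018 kg·m².
Treating the hole as negative mass, I = I₀ − I_hole = 0.11672 − 0.00052018 = 0.1162 kg·m².

0.116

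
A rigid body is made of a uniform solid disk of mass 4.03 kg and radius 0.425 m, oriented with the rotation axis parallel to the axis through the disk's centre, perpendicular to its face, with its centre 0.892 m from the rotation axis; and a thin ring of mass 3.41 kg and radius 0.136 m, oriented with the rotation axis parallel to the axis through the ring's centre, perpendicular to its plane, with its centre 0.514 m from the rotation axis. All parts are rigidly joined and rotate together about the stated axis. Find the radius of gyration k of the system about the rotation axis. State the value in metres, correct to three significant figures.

0.781

Solid disk: I_cm = (1/2)MR² = (1/2)(4.03)(0.425)² = 0.36396 kg m²; centre at d = 0.892 m, so the parallel axis theorem gives I = 0.36396 + (4.03)(0.892)² = 3.5705 kg m².
Thin ring: I_cm = MR² = (3.41)(0.136)² = 0.063071 kg m²; centre at d = 0.514 m, so the parallel axis theorem gives I = 0.063071 + (3.41)(0.514)² = 0.96398 kg m².
Total I = 4.5345 kg m²; total mass M = 7.44 kg.
k = √(I/M) = √(4.5345/7.44) = 0.78069 m.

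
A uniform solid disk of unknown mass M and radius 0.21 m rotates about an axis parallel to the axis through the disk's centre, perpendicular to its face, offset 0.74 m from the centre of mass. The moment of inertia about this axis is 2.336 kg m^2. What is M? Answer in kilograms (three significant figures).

4.10

I = I_cm + Md² = (1/2)MR² + Md² = M·[0.5·(0.21)² + (0.74)²] = M·0.56965.
So M = 2.336 / 0.56965 = 4.1008 kg.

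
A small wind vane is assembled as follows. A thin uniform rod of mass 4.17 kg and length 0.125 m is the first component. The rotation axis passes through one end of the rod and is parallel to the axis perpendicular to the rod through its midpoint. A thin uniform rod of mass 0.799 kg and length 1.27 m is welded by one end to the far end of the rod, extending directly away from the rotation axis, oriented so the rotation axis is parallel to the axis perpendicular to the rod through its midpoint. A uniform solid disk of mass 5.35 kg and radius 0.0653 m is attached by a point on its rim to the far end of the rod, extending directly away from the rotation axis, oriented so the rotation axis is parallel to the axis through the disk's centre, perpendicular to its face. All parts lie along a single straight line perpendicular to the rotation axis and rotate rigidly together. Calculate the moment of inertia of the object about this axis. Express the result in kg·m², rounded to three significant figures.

Thin rod: I_cm = (1/12)ML² = (1/12)(4.17)(0.125)² = 0.0054297 kg·m²; centre at d = 0.0625 m, so I = I_cm + Md² gives I = 0.0054297 + (4.17)(0.0625)² = 0.021719 kg·m².
Thin rod: I_cm = (1/12)ML² = (1/12)(0.799)(1.27)² = 0.10739 kg·m²; centre at d = 0.0625 + 0.0625 + 0.635 = 0.76 m, so I = I_cm + Md² gives I = 0.10739 + (0.799)(0.76)² = 0.56889 kg·m².
Solid disk: I_cm = (1/2)MR² = (1/2)(5.35)(0.0653)² = 0.011406 kg·m²; centre at d = 0.0625 + 0.0625 + 0.635 + 0.635 + 0.0653 = 1.4603 m, so I = I_cm + Md² gives I = 0.011406 + (5.35)(1.4603)² = 11.42 kg·m².
Total I = 0.021719 + 0.56889 + 11.42 = 12.011 kg·m².

12.0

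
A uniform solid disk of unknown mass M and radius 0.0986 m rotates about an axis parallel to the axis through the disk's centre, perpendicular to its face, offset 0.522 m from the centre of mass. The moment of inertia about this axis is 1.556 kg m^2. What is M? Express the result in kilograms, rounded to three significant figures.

I = I_cm + Md² = (1/2)MR² + Md² = M·[0.5·(0.0986)² + (0.522)²] = M·0.27734.
So M = 1.556 / 0.27734 = 5.6103 kg.

5.61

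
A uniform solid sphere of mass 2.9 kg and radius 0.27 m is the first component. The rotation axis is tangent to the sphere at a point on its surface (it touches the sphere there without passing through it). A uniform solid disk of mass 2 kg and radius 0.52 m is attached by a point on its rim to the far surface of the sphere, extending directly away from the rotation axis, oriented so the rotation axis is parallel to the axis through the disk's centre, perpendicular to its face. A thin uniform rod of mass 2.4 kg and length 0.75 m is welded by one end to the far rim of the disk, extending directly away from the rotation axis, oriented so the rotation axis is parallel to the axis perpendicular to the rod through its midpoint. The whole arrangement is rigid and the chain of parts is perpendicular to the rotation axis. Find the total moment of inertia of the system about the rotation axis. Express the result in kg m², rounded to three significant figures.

Solid sphere: I_cm = (2/5)MR² = (2/5)(2.9)(0.27)² = 0.084564 kg m²; centre at d = 0.27 m, so the parallel axis theorem gives I = 0.084564 + (2.9)(0.27)² = 0.29597 kg m².
Solid disk: I_cm = (1/2)MR² = (1/2)(2)(0.52)² = 0.2704 kg m²; centre at d = 0.27 + 0.27 + 0.52 = 1.06 m, so the parallel axis theorem gives I = 0.2704 + (2)(1.06)² = 2.5176 kg m².
Thin rod: I_cm = (1/12)ML² = (1/12)(2.4)(0.75)² = 0.1125 kg m²; centre at d = 0.27 + 0.27 + 0.52 + 0.52 + 0.375 = 1.955 m, so the parallel axis theorem gives I = 0.1125 + (2.4)(1.955)² = 9.2854 kg m².
Total I = 0.29597 + 2.5176 + 9.2854 = 12.099 kg m².

12.1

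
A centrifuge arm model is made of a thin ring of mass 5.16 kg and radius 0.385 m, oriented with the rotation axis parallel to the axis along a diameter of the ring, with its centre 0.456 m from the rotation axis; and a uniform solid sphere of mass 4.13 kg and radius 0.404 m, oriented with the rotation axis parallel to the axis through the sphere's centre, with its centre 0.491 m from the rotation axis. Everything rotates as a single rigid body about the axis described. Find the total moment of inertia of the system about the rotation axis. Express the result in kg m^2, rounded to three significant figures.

Thin ring: I_cm = (1/2)MR² = (1/2)(5.16)(0.385)² = 0.38242 kg m^2; centre at d = 0.456 m, so the parallel axis theorem gives I = 0.38242 + (5.16)(0.456)² = 1.4554 kg m^2.
Solid sphere: I_cm = (2/5)MR² = (2/5)(4.13)(0.404)² = 0.26963 kg m^2; centre at d = 0.491 m, so the parallel axis theorem gives I = 0.26963 + (4.13)(0.491)² = 1.2653 kg m^2.
Total I = 1.4554 + 1.2653 = 2.7207 kg m^2.

2.72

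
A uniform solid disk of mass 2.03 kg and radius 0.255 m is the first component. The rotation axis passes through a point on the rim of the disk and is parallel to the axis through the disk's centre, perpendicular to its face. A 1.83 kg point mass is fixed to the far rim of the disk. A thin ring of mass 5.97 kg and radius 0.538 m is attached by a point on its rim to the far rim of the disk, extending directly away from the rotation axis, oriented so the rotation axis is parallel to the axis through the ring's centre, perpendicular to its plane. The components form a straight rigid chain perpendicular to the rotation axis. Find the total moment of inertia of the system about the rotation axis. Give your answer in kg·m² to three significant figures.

8.96

Solid disk: I_cm = (1/2)MR² = (1/2)(2.03)(0.255)² = 0.066 kg·m²; centre at d = 0.255 m, so I = I_cm + Md² gives I = 0.066 + (2.03)(0.255)² = 0.198 kg·m².
Point mass: I_cm = 0; centre at d = 0.255 + 0.255 = 0.51 m, so I = I_cm + Md² gives I = 0 + (1.83)(0.51)² = 0.47598 kg·m².
Thin ring: I_cm = MR² = (5.97)(0.538)² = 1.728 kg·m²; centre at d = 0.255 + 0.255 + 0.538 = 1.048 m, so I = I_cm + Md² gives I = 1.728 + (5.97)(1.048)² = 8.2849 kg·m².
Total I = 0.198 + 0.47598 + 8.2849 = 8.9588 kg·m².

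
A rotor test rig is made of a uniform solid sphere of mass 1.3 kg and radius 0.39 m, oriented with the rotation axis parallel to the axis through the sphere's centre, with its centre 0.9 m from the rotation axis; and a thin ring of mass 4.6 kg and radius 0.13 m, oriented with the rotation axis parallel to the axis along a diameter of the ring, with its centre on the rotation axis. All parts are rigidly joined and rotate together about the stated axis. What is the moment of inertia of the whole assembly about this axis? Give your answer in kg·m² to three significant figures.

1.17

Solid sphere: I_cm = (2/5)MR² = (2/5)(1.3)(0.39)² = 0.079092 kg·m²; centre at d = 0.9 m, so the parallel axis theorem gives I = 0.079092 + (1.3)(0.9)² = 1.1321 kg·m².
Thin ring: I_cm = (1/2)MR² = (1/2)(4.6)(0.13)² = 0.03887 kg·m²; axis through the centre, so I = 0.03887 kg·m².
Total I = 1.1321 + 0.03887 = 1.171 kg·m².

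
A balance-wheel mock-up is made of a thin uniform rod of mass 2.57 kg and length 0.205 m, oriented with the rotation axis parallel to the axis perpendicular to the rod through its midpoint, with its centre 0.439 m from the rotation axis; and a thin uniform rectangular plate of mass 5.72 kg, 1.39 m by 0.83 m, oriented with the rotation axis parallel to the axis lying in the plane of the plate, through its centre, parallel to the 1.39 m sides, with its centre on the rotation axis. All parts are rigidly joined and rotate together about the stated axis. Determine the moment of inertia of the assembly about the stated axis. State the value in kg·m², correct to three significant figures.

Thin rod: I_cm = (1/12)ML² = (1/12)(2.57)(0.205)² = 0.0090004 kg·m²; centre at d = 0.439 m, so the parallel axis theorem gives I = 0.0090004 + (2.57)(0.439)² = 0.50429 kg·m².
Rectangular plate: I_cm = (1/12)Mb² = (1/12)(5.72)(0.83)² = 0.32838 kg·m²; axis through the centre, so I = 0.32838 kg·m².
Total I = 0.50429 + 0.32838 = 0.83267 kg·m².

0.833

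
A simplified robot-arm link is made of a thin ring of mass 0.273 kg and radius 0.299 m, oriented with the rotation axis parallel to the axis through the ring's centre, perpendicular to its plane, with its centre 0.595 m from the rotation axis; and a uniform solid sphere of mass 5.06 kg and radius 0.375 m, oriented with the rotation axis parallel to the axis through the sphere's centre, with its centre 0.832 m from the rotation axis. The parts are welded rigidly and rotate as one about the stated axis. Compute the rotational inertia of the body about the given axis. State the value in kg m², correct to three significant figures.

Thin ring: I_cm = MR² = (0.273)(0.299)² = 0.024406 kg m²; centre at d = 0.595 m, so the parallel axis theorem gives I = 0.024406 + (0.273)(0.595)² = 0.12106 kg m².
Solid sphere: I_cm = (2/5)MR² = (2/5)(5.06)(0.375)² = 0.28463 kg m²; centre at d = 0.832 m, so the parallel axis theorem gives I = 0.28463 + (5.06)(0.832)² = 3.7873 kg m².
Total I = 0.12106 + 3.7873 = 3.9083 kg m².

3.91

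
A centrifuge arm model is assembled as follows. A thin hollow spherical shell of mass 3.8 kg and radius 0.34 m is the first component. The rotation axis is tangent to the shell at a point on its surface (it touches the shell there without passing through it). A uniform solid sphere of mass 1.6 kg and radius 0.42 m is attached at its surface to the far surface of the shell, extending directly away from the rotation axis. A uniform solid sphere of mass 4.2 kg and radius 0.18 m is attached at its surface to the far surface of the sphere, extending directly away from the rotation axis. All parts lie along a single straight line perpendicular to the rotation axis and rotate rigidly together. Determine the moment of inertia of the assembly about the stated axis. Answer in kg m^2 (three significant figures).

Spherical shell: I_cm = (2/3)MR² = (2/3)(3.8)(0.34)² = 0.29285 kg m^2; centre at d = 0.34 m, so I = I_cm + Md² gives I = 0.29285 + (3.8)(0.34)² = 0.73213 kg m^2.
Solid sphere: I_cm = (2/5)MR² = (2/5)(1.6)(0.42)² = 0.1129 kg m^2; centre at d = 0.34 + 0.34 + 0.42 = 1.1 m, so I = I_cm + Md² gives I = 0.1129 + (1.6)(1.1)² = 2.0489 kg m^2.
Solid sphere: I_cm = (2/5)MR² = (2/5)(4.2)(0.18)² = 0.054432 kg m^2; centre at d = 0.34 + 0.34 + 0.42 + 0.42 + 0.18 = 1.7 m, so I = I_cm + Md² gives I = 0.054432 + (4.2)(1.7)² = 12.192 kg m^2.
Total I = 0.73213 + 2.0489 + 12.192 = 14.973 kg m^2.

15.0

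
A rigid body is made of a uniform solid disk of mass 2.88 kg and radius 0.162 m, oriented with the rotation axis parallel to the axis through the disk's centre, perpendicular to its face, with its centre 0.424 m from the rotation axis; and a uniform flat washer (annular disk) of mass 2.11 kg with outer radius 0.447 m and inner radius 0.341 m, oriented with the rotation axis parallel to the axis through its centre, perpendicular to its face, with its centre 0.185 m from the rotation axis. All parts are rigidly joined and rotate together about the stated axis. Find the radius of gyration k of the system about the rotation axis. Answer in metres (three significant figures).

Solid disk: I_cm = (1/2)MR² = (1/2)(2.88)(0.162)² = 0.037791 kg m²; centre at d = 0.424 m, so the parallel axis theorem gives I = 0.037791 + (2.88)(0.424)² = 0.55555 kg m².
Annular disk: I_cm = (1/2)M(R²+r²) = (1/2)(2.11)[(0.447)² + (0.341)²] = 0.33347 kg m²; centre at d = 0.185 m, so the parallel axis theorem gives I = 0.33347 + (2.11)(0.185)² = 0.40569 kg m².
Total I = 0.96124 kg m²; total mass M = 4.99 kg.
k = √(I/M) = √(0.96124/4.99) = 0.4389 m.

0.439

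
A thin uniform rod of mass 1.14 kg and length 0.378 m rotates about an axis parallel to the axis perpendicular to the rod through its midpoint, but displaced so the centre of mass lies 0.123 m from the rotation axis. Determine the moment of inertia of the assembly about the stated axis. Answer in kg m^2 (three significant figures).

0.0308

I_cm = (1/12)ML² = (1/12)(1.14)(0.378)² = 0.013574 kg m^2; centre at d = 0.123 m, so I = I_cm + Md² gives I = 0.013574 + (1.14)(0.123)² = 0.030821 kg m^2.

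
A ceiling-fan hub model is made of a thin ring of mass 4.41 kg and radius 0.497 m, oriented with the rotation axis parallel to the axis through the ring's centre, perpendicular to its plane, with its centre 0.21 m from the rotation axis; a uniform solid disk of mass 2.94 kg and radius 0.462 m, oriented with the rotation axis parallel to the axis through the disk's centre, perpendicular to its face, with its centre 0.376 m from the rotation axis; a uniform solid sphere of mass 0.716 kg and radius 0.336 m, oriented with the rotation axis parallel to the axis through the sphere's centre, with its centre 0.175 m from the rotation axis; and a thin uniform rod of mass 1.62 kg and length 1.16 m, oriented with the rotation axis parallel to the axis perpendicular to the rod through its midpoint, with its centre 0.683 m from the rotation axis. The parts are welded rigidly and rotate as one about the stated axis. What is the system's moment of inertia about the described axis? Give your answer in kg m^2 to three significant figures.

Thin ring: I_cm = MR² = (4.41)(0.497)² = 1.0893 kg m^2; centre at d = 0.21 m, so I = I_cm + Md² gives I = 1.0893 + (4.41)(0.21)² = 1.2838 kg m^2.
Solid disk: I_cm = (1/2)MR² = (1/2)(2.94)(0.462)² = 0.31376 kg m^2; centre at d = 0.376 m, so I = I_cm + Md² gives I = 0.31376 + (2.94)(0.376)² = 0.72941 kg m^2.
Solid sphere: I_cm = (2/5)MR² = (2/5)(0.716)(0.336)² = 0.032333 kg m^2; centre at d = 0.175 m, so I = I_cm + Md² gives I = 0.032333 + (0.716)(0.175)² = 0.054261 kg m^2.
Thin rod: I_cm = (1/12)ML² = (1/12)(1.62)(1.16)² = 0.18166 kg m^2; centre at d = 0.683 m, so I = I_cm + Md² gives I = 0.18166 + (1.62)(0.683)² = 0.93737 kg m^2.
Total I = 1.2838 + 0.72941 + 0.054261 + 0.93737 = 3.0048 kg m^2.

3.00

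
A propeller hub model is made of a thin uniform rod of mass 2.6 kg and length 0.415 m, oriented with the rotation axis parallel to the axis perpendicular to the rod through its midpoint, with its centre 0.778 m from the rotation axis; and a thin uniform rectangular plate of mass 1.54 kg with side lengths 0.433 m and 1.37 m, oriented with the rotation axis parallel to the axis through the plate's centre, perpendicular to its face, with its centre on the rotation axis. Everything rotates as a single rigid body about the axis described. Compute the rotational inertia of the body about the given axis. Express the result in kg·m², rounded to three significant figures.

Thin rod: I_cm = (1/12)ML² = (1/12)(2.6)(0.415)² = 0.037315 kg·m²; centre at d = 0.778 m, so the parallel axis theorem gives I = 0.037315 + (2.6)(0.778)² = 1.6111 kg·m².
Rectangular plate: I_cm = (1/12)M(a²+b²) = (1/12)(1.54)[(0.433)² + (1.37)²] = 0.26493 kg·m²; axis through the centre, so I = 0.26493 kg·m².
Total I = 1.6111 + 0.26493 = 1.876 kg·m².

1.88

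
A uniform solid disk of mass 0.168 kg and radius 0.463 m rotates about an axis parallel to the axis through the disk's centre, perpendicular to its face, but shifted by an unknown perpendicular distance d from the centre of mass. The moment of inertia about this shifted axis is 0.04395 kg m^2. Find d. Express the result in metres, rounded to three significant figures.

0.393

About the centre-of-mass axis, I_cm = (1/2)MR² = (1/2)(0.168)(0.463)² = 0.018007 kg m^2.
Parallel axis theorem: I = I_cm + Md², so Md² = 0.04395 − 0.018007 = 0.025943 kg m^2.
d = √(0.025943 / 0.168) = 0.39297 m.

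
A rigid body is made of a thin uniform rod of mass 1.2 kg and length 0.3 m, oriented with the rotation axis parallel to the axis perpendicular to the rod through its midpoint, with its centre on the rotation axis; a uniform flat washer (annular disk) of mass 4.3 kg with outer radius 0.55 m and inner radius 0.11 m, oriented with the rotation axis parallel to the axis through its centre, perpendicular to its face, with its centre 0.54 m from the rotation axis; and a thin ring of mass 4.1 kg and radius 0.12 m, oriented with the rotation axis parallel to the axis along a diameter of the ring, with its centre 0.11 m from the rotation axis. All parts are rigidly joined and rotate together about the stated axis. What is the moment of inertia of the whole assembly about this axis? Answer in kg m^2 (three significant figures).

Thin rod: I_cm = (1/12)ML² = (1/12)(1.2)(0.3)² = 0.009 kg m^2; axis through the centre, so I = 0.009 kg m^2.
Annular disk: I_cm = (1/2)M(R²+r²) = (1/2)(4.3)[(0.55)² + (0.11)²] = 0.67639 kg m^2; centre at d = 0.54 m, so I = I_cm + Md² gives I = 0.67639 + (4.3)(0.54)² = 1.9303 kg m^2.
Thin ring: I_cm = (1/2)MR² = (1/2)(4.1)(0.12)² = 0.02952 kg m^2; centre at d = 0.11 m, so I = I_cm + Md² gives I = 0.02952 + (4.1)(0.11)² = 0.07913 kg m^2.
Total I = 0.009 + 1.9303 + 0.07913 = 2.0184 kg m^2.

2.02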